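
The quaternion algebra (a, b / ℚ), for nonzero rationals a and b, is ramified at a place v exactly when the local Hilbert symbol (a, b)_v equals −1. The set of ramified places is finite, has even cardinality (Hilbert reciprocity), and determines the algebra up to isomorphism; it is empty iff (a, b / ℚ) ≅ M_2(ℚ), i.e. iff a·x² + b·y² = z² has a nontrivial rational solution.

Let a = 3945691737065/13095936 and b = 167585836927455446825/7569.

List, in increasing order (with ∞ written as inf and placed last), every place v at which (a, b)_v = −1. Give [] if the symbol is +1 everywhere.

(a, b) ≡ (2437885, 17) mod (ℚ^×)²; places V = {2, 3, 5, 7, 13, 17, 23, 29, 31, 43, ∞}.
(a,b)_31: α=2, u≡8; β=0, v≡27 (mod 31); (8|31)=+1, (27|31)=-1; sign (−1)^0·+1^0·-1^2 = +1.
(a,b)_5: α=1, u≡3; β=2, v≡2 (mod 5); (3|5)=-1, (2|5)=-1; sign (−1)^0·-1^2·-1^1 = -1.
(a,b)_∞: sgn(2437885)=+, sgn(17)=+, so +1.
(a,b)_7: α=-2, u≡2; β=0, v≡5 (mod 7); (2|7)=+1, (5|7)=-1; sign (−1)^0·+1^0·-1^-2 = +1.
(a,b)_29: α=-1, u≡1; β=-2, v≡3 (mod 29); (1|29)=+1, (3|29)=-1; sign (−1)^0·+1^-2·-1^-1 = -1.
(a,b)_13: α=2, u≡2; β=6, v≡1 (mod 13); (2|13)=-1, (1|13)=+1; sign (−1)^0·-1^6·+1^2 = +1.
(a,b)_3: α=-2, u≡1; β=-2, v≡2 (mod 3); (1|3)=+1, (2|3)=-1; sign (−1)^0·+1^-2·-1^-2 = +1.
(a,b)_2: α=-10, β=0; u≡5, v≡1 (mod 8); ε(u)ε(v)=0·0, αω(v)=-10·0, βω(u)=0·1; sum ≡ 0  ⇒  +1.
(a,b)_17: α=3, u≡6; β=5, v≡16 (mod 17); (6|17)=-1, (16|17)=+1; sign (−1)^0·-1^5·+1^3 = -1.
(a,b)_43: α=1, u≡11; β=2, v≡9 (mod 43); (11|43)=+1, (9|43)=+1; sign (−1)^0·+1^2·+1^1 = +1.
(a,b)_23: α=1, u≡10; β=2, v≡7 (mod 23); (10|23)=-1, (7|23)=-1; sign (−1)^0·-1^2·-1^1 = -1.
Ram(2437885, 17) = {5, 17, 23, 29}; no ℚ_5-point on the conic.

[5, 17, 23, 29]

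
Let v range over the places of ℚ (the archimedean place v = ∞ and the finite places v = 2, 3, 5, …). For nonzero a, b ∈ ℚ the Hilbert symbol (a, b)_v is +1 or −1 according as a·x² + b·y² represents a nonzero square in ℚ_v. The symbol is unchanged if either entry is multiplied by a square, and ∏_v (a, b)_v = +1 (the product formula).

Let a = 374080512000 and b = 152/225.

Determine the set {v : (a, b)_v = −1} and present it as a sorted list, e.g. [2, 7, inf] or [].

Mod squares: a ≡ 3653130, b ≡ 38. Check v ∈ {∞, 2, 3, 5, 13, 17, 19, 29}.
v=17: a=17^1·(≡5), b=17^0·(≡4) mod 17; (5|17)=-1, (4|17)=+1; (−1)^{1·0·8}·(-1)^0·(+1)^1 = +1.
v=29: a=29^1·(≡23), b=29^0·(≡28) mod 29; (23|29)=+1, (28|29)=+1; (−1)^{1·0·14}·(+1)^0·(+1)^1 = +1.
v=3: a=3^1·(≡1), b=3^-2·(≡2) mod 3; (1|3)=+1, (2|3)=-1; (−1)^{1·-2·1}·(+1)^-2·(-1)^1 = -1.
v=2: v_2(a)=13, v_2(b)=3; units ≡ 5, 3 (mod 8); ε·ε+αω+βω = 0·1+13·1+3·1 ≡ 0  ⇒  (a,b)_2 = +1.
v=19: a=19^1·(≡5), b=19^1·(≡10) mod 19; (5|19)=+1, (10|19)=-1; (−1)^{1·1·9}·(+1)^1·(-1)^1 = +1.
v=5: a=5^3·(≡1), b=5^-2·(≡3) mod 5; (1|5)=+1, (3|5)=-1; (−1)^{3·-2·2}·(+1)^-2·(-1)^3 = -1.
v=13: a=13^1·(≡11), b=13^0·(≡12) mod 13; (11|13)=-1, (12|13)=+1; (−1)^{1·0·6}·(-1)^0·(+1)^1 = +1.
v=∞: 3653130 > 0 and 38 > 0  ⇒  (a,b)_∞ = +1.
(3653130, 38 / ℚ) ramifies at {3, 5}: a division algebra.

[3, 5]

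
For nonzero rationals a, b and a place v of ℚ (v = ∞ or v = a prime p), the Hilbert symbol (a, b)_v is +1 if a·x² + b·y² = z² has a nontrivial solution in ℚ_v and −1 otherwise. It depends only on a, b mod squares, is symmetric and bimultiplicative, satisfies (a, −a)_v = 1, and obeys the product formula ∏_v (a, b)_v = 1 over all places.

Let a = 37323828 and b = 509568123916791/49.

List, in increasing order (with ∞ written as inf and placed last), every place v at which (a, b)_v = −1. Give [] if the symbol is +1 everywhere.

(a, b) ≡ (115197, 38399) mod (ℚ^×)²; places V = {2, 3, 7, 19, 43, 47, ∞}.
(a,b)_∞: sgn(115197)=+, sgn(38399)=+, so +1.
(a,b)_43: α=1, u≡41; β=3, v≡5 (mod 43); (41|43)=+1, (5|43)=-1; sign (−1)^1·+1^3·-1^1 = +1.
(a,b)_47: α=1, u≡12; β=3, v≡18 (mod 47); (12|47)=+1, (18|47)=+1; sign (−1)^1·+1^3·+1^1 = -1.
(a,b)_3: α=5, u≡2; β=2, v≡2 (mod 3); (2|3)=-1, (2|3)=-1; sign (−1)^0·-1^2·-1^5 = -1.
(a,b)_19: α=1, u≡2; β=3, v≡6 (mod 19); (2|19)=-1, (6|19)=+1; sign (−1)^1·-1^3·+1^1 = +1.
(a,b)_7: α=0, u≡3; β=-2, v≡2 (mod 7); (3|7)=-1, (2|7)=+1; sign (−1)^0·-1^-2·+1^0 = +1.
(a,b)_2: α=2, β=0; u≡5, v≡7 (mod 8); ε(u)ε(v)=0·1, αω(v)=2·0, βω(u)=0·1; sum ≡ 0  ⇒  +1.
Ram(115197, 38399) = {3, 47}; no ℚ_3-point on the conic.

[3, 47]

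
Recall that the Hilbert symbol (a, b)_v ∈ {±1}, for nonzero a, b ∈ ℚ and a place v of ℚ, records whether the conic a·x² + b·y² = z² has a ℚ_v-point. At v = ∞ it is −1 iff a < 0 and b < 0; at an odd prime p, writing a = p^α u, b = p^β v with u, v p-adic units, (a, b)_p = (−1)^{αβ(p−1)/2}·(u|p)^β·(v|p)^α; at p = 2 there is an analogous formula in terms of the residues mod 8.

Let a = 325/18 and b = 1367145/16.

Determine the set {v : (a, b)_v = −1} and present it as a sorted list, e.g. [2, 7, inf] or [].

[3, 41]

Mod squares: a ≡ 26, b ≡ 151905. Check v ∈ {∞, 2, 3, 5, 13, 19, 41}.
v=5: a=5^2·(≡1), b=5^1·(≡4) mod 5; (1|5)=+1, (4|5)=+1; (−1)^{2·1·2}·(+1)^1·(+1)^2 = +1.
v=41: a=41^0·(≡34), b=41^1·(≡11) mod 41; (34|41)=-1, (11|41)=-1; (−1)^{0·1·20}·(-1)^1·(-1)^0 = -1.
v=13: a=13^1·(≡5), b=13^1·(≡7) mod 13; (5|13)=-1, (7|13)=-1; (−1)^{1·1·6}·(-1)^1·(-1)^1 = +1.
v=2: v_2(a)=-1, v_2(b)=-4; units ≡ 5, 1 (mod 8); ε·ε+αω+βω = 0·0+-1·0+-4·1 ≡ 0  ⇒  (a,b)_2 = +1.
v=∞: 26 > 0 and 151905 > 0  ⇒  (a,b)_∞ = +1.
v=19: a=19^0·(≡17), b=19^1·(≡12) mod 19; (17|19)=+1, (12|19)=-1; (−1)^{0·1·9}·(+1)^1·(-1)^0 = +1.
v=3: a=3^-2·(≡2), b=3^3·(≡1) mod 3; (2|3)=-1, (1|3)=+1; (−1)^{-2·3·1}·(-1)^3·(+1)^-2 = -1.
|Ram(26, 151905)| = 2, even; anisotropic at {3, 41}.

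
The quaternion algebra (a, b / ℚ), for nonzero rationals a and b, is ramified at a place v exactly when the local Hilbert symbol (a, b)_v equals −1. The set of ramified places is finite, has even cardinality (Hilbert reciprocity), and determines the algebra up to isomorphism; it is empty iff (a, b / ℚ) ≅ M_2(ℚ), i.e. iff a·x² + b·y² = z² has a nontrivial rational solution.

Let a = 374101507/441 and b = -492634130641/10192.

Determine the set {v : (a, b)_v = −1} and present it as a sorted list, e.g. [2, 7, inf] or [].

[2, 13]

Mod squares: a ≡ 222547, b ≡ -13. Check v ∈ {∞, 2, 3, 7, 13, 17, 19, 41, 53}.
v=∞: 222547 > 0 and -13 < 0  ⇒  (a,b)_∞ = +1.
v=41: a=41^2·(≡37), b=41^2·(≡14) mod 41; (37|41)=+1, (14|41)=-1; (−1)^{2·2·20}·(+1)^2·(-1)^2 = +1.
v=3: a=3^-2·(≡1), b=3^0·(≡2) mod 3; (1|3)=+1, (2|3)=-1; (−1)^{-2·0·1}·(+1)^0·(-1)^-2 = +1.
v=17: a=17^1·(≡2), b=17^2·(≡13) mod 17; (2|17)=+1, (13|17)=+1; (−1)^{1·2·8}·(+1)^2·(+1)^1 = +1.
v=53: a=53^1·(≡5), b=53^2·(≡40) mod 53; (5|53)=-1, (40|53)=+1; (−1)^{1·2·26}·(-1)^2·(+1)^1 = +1.
v=7: a=7^-2·(≡5), b=7^-2·(≡1) mod 7; (5|7)=-1, (1|7)=+1; (−1)^{-2·-2·3}·(-1)^-2·(+1)^-2 = +1.
v=13: a=13^1·(≡8), b=13^-1·(≡9) mod 13; (8|13)=-1, (9|13)=+1; (−1)^{1·-1·6}·(-1)^-1·(+1)^1 = -1.
v=19: a=19^1·(≡6), b=19^2·(≡4) mod 19; (6|19)=+1, (4|19)=+1; (−1)^{1·2·9}·(+1)^2·(+1)^1 = +1.
v=2: v_2(a)=0, v_2(b)=-4; units ≡ 3, 3 (mod 8); ε·ε+αω+βω = 1·1+0·1+-4·1 ≡ 1  ⇒  (a,b)_2 = -1.
|Ram(222547, -13)| = 2, even; anisotropic at {2, 13}.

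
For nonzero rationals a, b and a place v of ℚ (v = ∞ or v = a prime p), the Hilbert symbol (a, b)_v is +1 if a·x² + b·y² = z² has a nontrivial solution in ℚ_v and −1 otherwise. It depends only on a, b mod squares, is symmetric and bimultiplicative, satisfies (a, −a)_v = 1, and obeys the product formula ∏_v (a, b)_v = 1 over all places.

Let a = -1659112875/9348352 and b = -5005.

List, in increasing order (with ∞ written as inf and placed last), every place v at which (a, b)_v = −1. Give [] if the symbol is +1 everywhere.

(a, b) ≡ (-455, -5005) mod (ℚ^×)²; places V = {2, 3, 5, 7, 11, 13, 17, 53, ∞}.
(a,b)_5: α=3, u≡1; β=1, v≡4 (mod 5); (1|5)=+1, (4|5)=+1; sign (−1)^0·+1^1·+1^3 = +1.
(a,b)_53: α=-2, u≡41; β=0, v≡30 (mod 53); (41|53)=-1, (30|53)=-1; sign (−1)^0·-1^0·-1^-2 = +1.
(a,b)_2: α=-8, β=0; u≡1, v≡3 (mod 8); ε(u)ε(v)=0·1, αω(v)=-8·1, βω(u)=0·0; sum ≡ 0  ⇒  +1.
(a,b)_17: α=2, u≡8; β=0, v≡10 (mod 17); (8|17)=+1, (10|17)=-1; sign (−1)^0·+1^0·-1^2 = +1.
(a,b)_∞: sgn(-455)=−, sgn(-5005)=−, so -1.
(a,b)_3: α=8, u≡1; β=0, v≡2 (mod 3); (1|3)=+1, (2|3)=-1; sign (−1)^0·+1^0·-1^8 = +1.
(a,b)_11: α=0, u≡10; β=1, v≡7 (mod 11); (10|11)=-1, (7|11)=-1; sign (−1)^0·-1^1·-1^0 = -1.
(a,b)_7: α=1, u≡3; β=1, v≡6 (mod 7); (3|7)=-1, (6|7)=-1; sign (−1)^1·-1^1·-1^1 = -1.
(a,b)_13: α=-1, u≡1; β=1, v≡5 (mod 13); (1|13)=+1, (5|13)=-1; sign (−1)^0·+1^1·-1^-1 = -1.
|Ram(-455, -5005)| = 4, even; anisotropic at {7, 11, 13, ∞}.

[7, 11, 13, inf]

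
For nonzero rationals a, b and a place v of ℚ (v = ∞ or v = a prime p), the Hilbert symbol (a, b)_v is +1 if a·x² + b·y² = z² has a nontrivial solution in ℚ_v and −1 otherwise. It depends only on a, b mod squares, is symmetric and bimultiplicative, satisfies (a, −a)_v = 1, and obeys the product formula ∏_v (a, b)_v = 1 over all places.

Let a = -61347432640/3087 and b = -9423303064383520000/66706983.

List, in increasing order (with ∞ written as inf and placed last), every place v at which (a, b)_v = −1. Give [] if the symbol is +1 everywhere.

(a, b) ≡ (-39703405, -9331) mod (ℚ^×)²; places V = {2, 3, 5, 7, 13, 19, 23, 31, 37, 43, ∞}.
(a,b)_2: α=6, β=8; u≡3, v≡5 (mod 8); ε(u)ε(v)=1·0, αω(v)=6·1, βω(u)=8·1; sum ≡ 0  ⇒  +1.
(a,b)_19: α=0, u≡8; β=2, v≡6 (mod 19); (8|19)=-1, (6|19)=+1; sign (−1)^0·-1^2·+1^0 = +1.
(a,b)_23: α=1, u≡15; β=2, v≡22 (mod 23); (15|23)=-1, (22|23)=-1; sign (−1)^0·-1^2·-1^1 = -1.
(a,b)_43: α=1, u≡4; β=1, v≡35 (mod 43); (4|43)=+1, (35|43)=+1; sign (−1)^1·+1^1·+1^1 = -1.
(a,b)_5: α=1, u≡1; β=4, v≡1 (mod 5); (1|5)=+1, (1|5)=+1; sign (−1)^0·+1^4·+1^1 = +1.
(a,b)_∞: sgn(-39703405)=−, sgn(-9331)=−, so -1.
(a,b)_3: α=-2, u≡2; β=-4, v≡2 (mod 3); (2|3)=-1, (2|3)=-1; sign (−1)^0·-1^-4·-1^-2 = +1.
(a,b)_37: α=1, u≡34; β=2, v≡33 (mod 37); (34|37)=+1, (33|37)=+1; sign (−1)^0·+1^2·+1^1 = +1.
(a,b)_31: α=1, u≡16; β=1, v≡1 (mod 31); (16|31)=+1, (1|31)=+1; sign (−1)^1·+1^1·+1^1 = -1.
(a,b)_13: α=2, u≡9; β=2, v≡1 (mod 13); (9|13)=+1, (1|13)=+1; sign (−1)^0·+1^2·+1^2 = +1.
(a,b)_7: α=-3, u≡5; β=-7, v≡1 (mod 7); (5|7)=-1, (1|7)=+1; sign (−1)^1·-1^-7·+1^-3 = +1.
Ram(-39703405, -9331) = {23, 31, 43, ∞}; no ℚ_23-point on the conic.

[23, 31, 43, inf]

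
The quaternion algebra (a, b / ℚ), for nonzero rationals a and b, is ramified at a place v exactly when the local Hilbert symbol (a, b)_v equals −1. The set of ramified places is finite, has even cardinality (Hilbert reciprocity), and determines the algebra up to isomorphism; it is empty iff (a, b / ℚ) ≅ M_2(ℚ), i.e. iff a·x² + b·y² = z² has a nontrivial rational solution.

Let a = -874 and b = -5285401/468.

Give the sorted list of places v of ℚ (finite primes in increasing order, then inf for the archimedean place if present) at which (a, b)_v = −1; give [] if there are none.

[23, inf]

(a, b) ≡ (-874, -13) mod (ℚ^×)²; places V = {2, 3, 11, 13, 19, 23, ∞}.
(a,b)_3: α=0, u≡2; β=-2, v≡2 (mod 3); (2|3)=-1, (2|3)=-1; sign (−1)^0·-1^-2·-1^0 = +1.
(a,b)_11: α=0, u≡6; β=4, v≡4 (mod 11); (6|11)=-1, (4|11)=+1; sign (−1)^0·-1^4·+1^0 = +1.
(a,b)_13: α=0, u≡10; β=-1, v≡10 (mod 13); (10|13)=+1, (10|13)=+1; sign (−1)^0·+1^-1·+1^0 = +1.
(a,b)_∞: sgn(-874)=−, sgn(-13)=−, so -1.
(a,b)_2: α=1, β=-2; u≡3, v≡3 (mod 8); ε(u)ε(v)=1·1, αω(v)=1·1, βω(u)=-2·1; sum ≡ 0  ⇒  +1.
(a,b)_23: α=1, u≡8; β=0, v≡20 (mod 23); (8|23)=+1, (20|23)=-1; sign (−1)^0·+1^0·-1^1 = -1.
(a,b)_19: α=1, u≡11; β=2, v≡7 (mod 19); (11|19)=+1, (7|19)=+1; sign (−1)^0·+1^2·+1^1 = +1.
(-874, -13 / ℚ) ramifies at {23, ∞}: a division algebra.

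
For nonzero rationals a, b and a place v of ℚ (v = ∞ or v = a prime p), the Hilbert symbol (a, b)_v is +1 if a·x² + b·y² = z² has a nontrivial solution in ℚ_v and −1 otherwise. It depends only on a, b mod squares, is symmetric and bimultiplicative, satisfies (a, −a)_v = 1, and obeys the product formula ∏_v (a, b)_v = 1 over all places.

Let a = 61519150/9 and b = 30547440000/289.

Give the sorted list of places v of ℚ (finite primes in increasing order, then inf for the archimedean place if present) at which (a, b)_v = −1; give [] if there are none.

(a, b) ≡ (2926, 84854) mod (ℚ^×)²; places V = {2, 3, 5, 7, 11, 17, 19, 29, ∞}.
(a,b)_19: α=1, u≡13; β=1, v≡16 (mod 19); (13|19)=-1, (16|19)=+1; sign (−1)^1·-1^1·+1^1 = +1.
(a,b)_2: α=1, β=7; u≡7, v≡3 (mod 8); ε(u)ε(v)=1·1, αω(v)=1·1, βω(u)=7·0; sum ≡ 0  ⇒  +1.
(a,b)_7: α=1, u≡3; β=1, v≡3 (mod 7); (3|7)=-1, (3|7)=-1; sign (−1)^1·-1^1·-1^1 = -1.
(a,b)_11: α=1, u≡7; β=1, v≡3 (mod 11); (7|11)=-1, (3|11)=+1; sign (−1)^1·-1^1·+1^1 = +1.
(a,b)_17: α=0, u≡1; β=-2, v≡5 (mod 17); (1|17)=+1, (5|17)=-1; sign (−1)^0·+1^-2·-1^0 = +1.
(a,b)_5: α=2, u≡4; β=4, v≡1 (mod 5); (4|5)=+1, (1|5)=+1; sign (−1)^0·+1^4·+1^2 = +1.
(a,b)_3: α=-2, u≡1; β=2, v≡2 (mod 3); (1|3)=+1, (2|3)=-1; sign (−1)^0·+1^2·-1^-2 = +1.
(a,b)_∞: sgn(2926)=+, sgn(84854)=+, so +1.
(a,b)_29: α=2, u≡11; β=1, v≡11 (mod 29); (11|29)=-1, (11|29)=-1; sign (−1)^0·-1^1·-1^2 = -1.
(2926, 84854 / ℚ) ramifies at {7, 29}: a division algebra.

[7, 29]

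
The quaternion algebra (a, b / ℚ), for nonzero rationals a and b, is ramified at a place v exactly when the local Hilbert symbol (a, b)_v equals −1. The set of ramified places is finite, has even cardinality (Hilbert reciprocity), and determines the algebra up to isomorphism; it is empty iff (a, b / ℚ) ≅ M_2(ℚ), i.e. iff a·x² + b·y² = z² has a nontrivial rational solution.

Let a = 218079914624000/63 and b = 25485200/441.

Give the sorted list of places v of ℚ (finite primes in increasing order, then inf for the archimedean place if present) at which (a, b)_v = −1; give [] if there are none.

[5, 7, 17, 29]

(a, b) ≡ (17255, 377) mod (ℚ^×)²; places V = {2, 3, 5, 7, 11, 13, 17, 29, ∞}.
(a,b)_5: α=3, u≡4; β=2, v≡3 (mod 5); (4|5)=+1, (3|5)=-1; sign (−1)^0·+1^2·-1^3 = -1.
(a,b)_29: α=1, u≡2; β=1, v≡7 (mod 29); (2|29)=-1, (7|29)=+1; sign (−1)^0·-1^1·+1^1 = -1.
(a,b)_3: α=-2, u≡2; β=-2, v≡2 (mod 3); (2|3)=-1, (2|3)=-1; sign (−1)^0·-1^-2·-1^-2 = +1.
(a,b)_11: α=2, u≡6; β=0, v≡4 (mod 11); (6|11)=-1, (4|11)=+1; sign (−1)^0·-1^0·+1^2 = +1.
(a,b)_7: α=-1, u≡1; β=-2, v≡3 (mod 7); (1|7)=+1, (3|7)=-1; sign (−1)^0·+1^-2·-1^-1 = -1.
(a,b)_17: α=1, u≡14; β=0, v≡10 (mod 17); (14|17)=-1, (10|17)=-1; sign (−1)^0·-1^0·-1^1 = -1.
(a,b)_2: α=10, β=4; u≡7, v≡1 (mod 8); ε(u)ε(v)=1·0, αω(v)=10·0, βω(u)=4·0; sum ≡ 0  ⇒  +1.
(a,b)_13: α=4, u≡4; β=3, v≡9 (mod 13); (4|13)=+1, (9|13)=+1; sign (−1)^0·+1^3·+1^4 = +1.
(a,b)_∞: sgn(17255)=+, sgn(377)=+, so +1.
Ram(17255, 377) = {5, 7, 17, 29}; no ℚ_5-point on the conic.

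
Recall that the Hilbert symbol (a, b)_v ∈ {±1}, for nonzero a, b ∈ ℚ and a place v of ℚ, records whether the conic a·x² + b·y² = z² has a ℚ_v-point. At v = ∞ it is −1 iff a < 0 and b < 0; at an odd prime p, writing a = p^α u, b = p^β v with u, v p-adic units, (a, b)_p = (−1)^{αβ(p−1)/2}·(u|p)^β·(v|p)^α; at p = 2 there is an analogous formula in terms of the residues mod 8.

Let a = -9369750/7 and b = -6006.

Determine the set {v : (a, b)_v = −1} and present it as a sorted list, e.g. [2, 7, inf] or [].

[3, inf]

(a, b) ≡ (-2730, -6006) mod (ℚ^×)²; places V = {2, 3, 5, 7, 11, 13, 31, ∞}.
(a,b)_∞: sgn(-2730)=−, sgn(-6006)=−, so -1.
(a,b)_5: α=3, u≡1; β=0, v≡4 (mod 5); (1|5)=+1, (4|5)=+1; sign (−1)^0·+1^0·+1^3 = +1.
(a,b)_11: α=0, u≡4; β=1, v≡4 (mod 11); (4|11)=+1, (4|11)=+1; sign (−1)^0·+1^1·+1^0 = +1.
(a,b)_7: α=-1, u≡2; β=1, v≡3 (mod 7); (2|7)=+1, (3|7)=-1; sign (−1)^1·+1^1·-1^-1 = +1.
(a,b)_2: α=1, β=1; u≡3, v≡5 (mod 8); ε(u)ε(v)=1·0, αω(v)=1·1, βω(u)=1·1; sum ≡ 0  ⇒  +1.
(a,b)_3: α=1, u≡2; β=1, v≡2 (mod 3); (2|3)=-1, (2|3)=-1; sign (−1)^1·-1^1·-1^1 = -1.
(a,b)_13: α=1, u≡5; β=1, v≡6 (mod 13); (5|13)=-1, (6|13)=-1; sign (−1)^0·-1^1·-1^1 = +1.
(a,b)_31: α=2, u≡11; β=0, v≡8 (mod 31); (11|31)=-1, (8|31)=+1; sign (−1)^0·-1^0·+1^2 = +1.
|Ram(-2730, -6006)| = 2, even; anisotropic at {3, ∞}.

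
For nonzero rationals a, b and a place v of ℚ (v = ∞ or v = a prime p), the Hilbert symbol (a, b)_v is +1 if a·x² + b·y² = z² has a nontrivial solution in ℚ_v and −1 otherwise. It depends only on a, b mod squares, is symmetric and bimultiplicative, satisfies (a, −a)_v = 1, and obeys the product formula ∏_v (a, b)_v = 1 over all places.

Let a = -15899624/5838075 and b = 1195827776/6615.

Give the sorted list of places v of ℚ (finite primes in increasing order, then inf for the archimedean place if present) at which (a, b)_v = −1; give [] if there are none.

(a, b) ≡ (-78, 3135) mod (ℚ^×)²; places V = {2, 3, 5, 7, 11, 13, 17, 19, 23, 31, ∞}.
(a,b)_11: α=0, u≡7; β=1, v≡6 (mod 11); (7|11)=-1, (6|11)=-1; sign (−1)^0·-1^1·-1^0 = -1.
(a,b)_19: α=0, u≡16; β=1, v≡2 (mod 19); (16|19)=+1, (2|19)=-1; sign (−1)^0·+1^1·-1^0 = +1.
(a,b)_7: α=0, u≡3; β=-2, v≡5 (mod 7); (3|7)=-1, (5|7)=-1; sign (−1)^0·-1^-2·-1^0 = +1.
(a,b)_2: α=3, β=6; u≡1, v≡7 (mod 8); ε(u)ε(v)=0·1, αω(v)=3·0, βω(u)=6·0; sum ≡ 0  ⇒  +1.
(a,b)_3: α=-5, u≡1; β=-3, v≡1 (mod 3); (1|3)=+1, (1|3)=+1; sign (−1)^1·+1^-3·+1^-5 = -1.
(a,b)_∞: sgn(-78)=−, sgn(3135)=+, so +1.
(a,b)_5: α=-2, u≡2; β=-1, v≡2 (mod 5); (2|5)=-1, (2|5)=-1; sign (−1)^0·-1^-1·-1^-2 = -1.
(a,b)_17: α=2, u≡10; β=0, v≡3 (mod 17); (10|17)=-1, (3|17)=-1; sign (−1)^0·-1^0·-1^2 = +1.
(a,b)_13: α=1, u≡2; β=2, v≡11 (mod 13); (2|13)=-1, (11|13)=-1; sign (−1)^0·-1^2·-1^1 = -1.
(a,b)_23: α=2, u≡15; β=2, v≡14 (mod 23); (15|23)=-1, (14|23)=-1; sign (−1)^0·-1^2·-1^2 = +1.
(a,b)_31: α=-2, u≡3; β=0, v≡4 (mod 31); (3|31)=-1, (4|31)=+1; sign (−1)^0·-1^0·+1^-2 = +1.
Ram(-78, 3135) = {3, 5, 11, 13}; no ℚ_3-point on the conic.

[3, 5, 11, 13]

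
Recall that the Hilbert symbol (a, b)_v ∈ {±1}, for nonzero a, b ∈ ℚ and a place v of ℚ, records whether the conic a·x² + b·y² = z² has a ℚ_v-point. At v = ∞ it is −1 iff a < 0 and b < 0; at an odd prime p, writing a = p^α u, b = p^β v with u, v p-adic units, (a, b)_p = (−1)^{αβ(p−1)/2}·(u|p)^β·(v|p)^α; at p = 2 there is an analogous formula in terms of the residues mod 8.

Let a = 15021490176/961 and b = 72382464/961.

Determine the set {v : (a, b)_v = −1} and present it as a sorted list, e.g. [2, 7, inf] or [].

Mod squares: a ≡ 231, b ≡ 7854. Check v ∈ {∞, 2, 3, 7, 11, 17, 31}.
v=17: a=17^0·(≡6), b=17^1·(≡12) mod 17; (6|17)=-1, (12|17)=-1; (−1)^{0·1·8}·(-1)^1·(-1)^0 = -1.
v=2: v_2(a)=14, v_2(b)=11; units ≡ 7, 7 (mod 8); ε·ε+αω+βω = 1·1+14·0+11·0 ≡ 1  ⇒  (a,b)_2 = -1.
v=∞: 231 > 0 and 7854 > 0  ⇒  (a,b)_∞ = +1.
v=7: a=7^3·(≡5), b=7^1·(≡4) mod 7; (5|7)=-1, (4|7)=+1; (−1)^{3·1·3}·(-1)^1·(+1)^3 = +1.
v=31: a=31^-2·(≡7), b=31^-2·(≡6) mod 31; (7|31)=+1, (6|31)=-1; (−1)^{-2·-2·15}·(+1)^-2·(-1)^-2 = +1.
v=11: a=11^1·(≡8), b=11^1·(≡6) mod 11; (8|11)=-1, (6|11)=-1; (−1)^{1·1·5}·(-1)^1·(-1)^1 = -1.
v=3: a=3^5·(≡2), b=3^3·(≡2) mod 3; (2|3)=-1, (2|3)=-1; (−1)^{5·3·1}·(-1)^3·(-1)^5 = -1.
Ram(231, 7854) = {2, 3, 11, 17}; no ℚ_2-point on the conic.

[2, 3, 11, 17]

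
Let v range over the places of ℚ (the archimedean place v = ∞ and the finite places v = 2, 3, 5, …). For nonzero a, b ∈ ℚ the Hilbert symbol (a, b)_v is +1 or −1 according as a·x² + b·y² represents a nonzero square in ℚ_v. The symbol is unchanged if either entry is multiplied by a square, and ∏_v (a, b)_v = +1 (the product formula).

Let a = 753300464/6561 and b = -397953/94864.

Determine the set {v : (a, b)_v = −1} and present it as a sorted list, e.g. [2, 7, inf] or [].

(a, b) ≡ (119, -17) mod (ℚ^×)²; places V = {2, 3, 7, 11, 17, 37, ∞}.
(a,b)_7: α=1, u≡3; β=-2, v≡1 (mod 7); (3|7)=-1, (1|7)=+1; sign (−1)^0·-1^-2·+1^1 = +1.
(a,b)_37: α=2, u≡24; β=0, v≡23 (mod 37); (24|37)=-1, (23|37)=-1; sign (−1)^0·-1^0·-1^2 = +1.
(a,b)_17: α=3, u≡12; β=3, v≡1 (mod 17); (12|17)=-1, (1|17)=+1; sign (−1)^0·-1^3·+1^3 = -1.
(a,b)_∞: sgn(119)=+, sgn(-17)=−, so +1.
(a,b)_3: α=-8, u≡2; β=4, v≡1 (mod 3); (2|3)=-1, (1|3)=+1; sign (−1)^0·-1^4·+1^-8 = +1.
(a,b)_11: α=0, u≡3; β=-2, v≡9 (mod 11); (3|11)=+1, (9|11)=+1; sign (−1)^0·+1^-2·+1^0 = +1.
(a,b)_2: α=4, β=-4; u≡7, v≡7 (mod 8); ε(u)ε(v)=1·1, αω(v)=4·0, βω(u)=-4·0; sum ≡ 1  ⇒  -1.
|Ram(119, -17)| = 2, even; anisotropic at {2, 17}.

[2, 17]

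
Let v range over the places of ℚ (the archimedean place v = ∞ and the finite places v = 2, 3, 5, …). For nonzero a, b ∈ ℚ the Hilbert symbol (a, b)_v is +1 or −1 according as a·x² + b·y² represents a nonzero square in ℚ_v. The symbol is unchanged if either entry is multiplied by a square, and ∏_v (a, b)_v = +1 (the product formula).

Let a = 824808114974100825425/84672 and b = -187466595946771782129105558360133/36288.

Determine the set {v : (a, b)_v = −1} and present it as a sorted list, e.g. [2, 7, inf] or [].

[3, 7, 41, 47]

Mod squares: a ≡ 4100451, b ≡ -240499. Check v ∈ {∞, 2, 3, 5, 7, 11, 13, 17, 37, 41, 43, 47, 53}.
v=∞: 4100451 > 0 and -240499 < 0  ⇒  (a,b)_∞ = +1.
v=41: a=41^1·(≡27), b=41^2·(≡11) mod 41; (27|41)=-1, (11|41)=-1; (−1)^{1·2·20}·(-1)^2·(-1)^1 = -1.
v=13: a=13^2·(≡3), b=13^2·(≡12) mod 13; (3|13)=+1, (12|13)=+1; (−1)^{2·2·6}·(+1)^2·(+1)^2 = +1.
v=47: a=47^2·(≡15), b=47^3·(≡42) mod 47; (15|47)=-1, (42|47)=+1; (−1)^{2·3·23}·(-1)^3·(+1)^2 = -1.
v=43: a=43^2·(≡23), b=43^3·(≡16) mod 43; (23|43)=+1, (16|43)=+1; (−1)^{2·3·21}·(+1)^3·(+1)^2 = +1.
v=5: a=5^2·(≡1), b=5^0·(≡4) mod 5; (1|5)=+1, (4|5)=+1; (−1)^{2·0·2}·(+1)^0·(+1)^2 = +1.
v=2: v_2(a)=-6, v_2(b)=-6; units ≡ 3, 5 (mod 8); ε·ε+αω+βω = 1·0+-6·1+-6·1 ≡ 0  ⇒  (a,b)_2 = +1.
v=11: a=11^2·(≡1), b=11^4·(≡3) mod 11; (1|11)=+1, (3|11)=+1; (−1)^{2·4·5}·(+1)^4·(+1)^2 = +1.
v=17: a=17^3·(≡14), b=17^5·(≡6) mod 17; (14|17)=-1, (6|17)=-1; (−1)^{3·5·8}·(-1)^5·(-1)^3 = +1.
v=7: a=7^-2·(≡3), b=7^-1·(≡5) mod 7; (3|7)=-1, (5|7)=-1; (−1)^{-2·-1·3}·(-1)^-1·(-1)^-2 = -1.
v=3: a=3^-3·(≡2), b=3^-4·(≡2) mod 3; (2|3)=-1, (2|3)=-1; (−1)^{-3·-4·1}·(-1)^-4·(-1)^-3 = -1.
v=53: a=53^1·(≡29), b=53^2·(≡47) mod 53; (29|53)=+1, (47|53)=+1; (−1)^{1·2·26}·(+1)^2·(+1)^1 = +1.
v=37: a=37^1·(≡2), b=37^2·(≡4) mod 37; (2|37)=-1, (4|37)=+1; (−1)^{1·2·18}·(-1)^2·(+1)^1 = +1.
Ram(4100451, -240499) = {3, 7, 41, 47}; no ℚ_3-point on the conic.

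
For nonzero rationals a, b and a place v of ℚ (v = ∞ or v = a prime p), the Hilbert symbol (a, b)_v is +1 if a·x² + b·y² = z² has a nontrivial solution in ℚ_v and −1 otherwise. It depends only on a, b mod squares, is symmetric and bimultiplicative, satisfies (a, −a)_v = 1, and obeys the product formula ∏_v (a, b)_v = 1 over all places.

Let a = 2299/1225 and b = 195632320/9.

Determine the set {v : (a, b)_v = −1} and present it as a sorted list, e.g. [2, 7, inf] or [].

(a, b) ≡ (19, 3056755) mod (ℚ^×)²; places V = {2, 3, 5, 7, 11, 13, 19, 31, 37, 41, ∞}.
(a,b)_2: α=0, β=6; u≡3, v≡3 (mod 8); ε(u)ε(v)=1·1, αω(v)=0·1, βω(u)=6·1; sum ≡ 1  ⇒  -1.
(a,b)_41: α=0, u≡24; β=1, v≡7 (mod 41); (24|41)=-1, (7|41)=-1; sign (−1)^0·-1^1·-1^0 = -1.
(a,b)_31: α=0, u≡10; β=1, v≡9 (mod 31); (10|31)=+1, (9|31)=+1; sign (−1)^0·+1^1·+1^0 = +1.
(a,b)_7: α=-2, u≡6; β=0, v≡1 (mod 7); (6|7)=-1, (1|7)=+1; sign (−1)^0·-1^0·+1^-2 = +1.
(a,b)_5: α=-2, u≡1; β=1, v≡1 (mod 5); (1|5)=+1, (1|5)=+1; sign (−1)^0·+1^1·+1^-2 = +1.
(a,b)_3: α=0, u≡1; β=-2, v≡1 (mod 3); (1|3)=+1, (1|3)=+1; sign (−1)^0·+1^-2·+1^0 = +1.
(a,b)_13: α=0, u≡8; β=1, v≡1 (mod 13); (8|13)=-1, (1|13)=+1; sign (−1)^0·-1^1·+1^0 = -1.
(a,b)_37: α=0, u≡29; β=1, v≡19 (mod 37); (29|37)=-1, (19|37)=-1; sign (−1)^0·-1^1·-1^0 = -1.
(a,b)_∞: sgn(19)=+, sgn(3056755)=+, so +1.
(a,b)_19: α=1, u≡5; β=0, v≡4 (mod 19); (5|19)=+1, (4|19)=+1; sign (−1)^0·+1^0·+1^1 = +1.
(a,b)_11: α=2, u≡2; β=0, v≡9 (mod 11); (2|11)=-1, (9|11)=+1; sign (−1)^0·-1^0·+1^2 = +1.
|Ram(19, 3056755)| = 4, even; anisotropic at {2, 13, 37, 41}.

[2, 13, 37, 41]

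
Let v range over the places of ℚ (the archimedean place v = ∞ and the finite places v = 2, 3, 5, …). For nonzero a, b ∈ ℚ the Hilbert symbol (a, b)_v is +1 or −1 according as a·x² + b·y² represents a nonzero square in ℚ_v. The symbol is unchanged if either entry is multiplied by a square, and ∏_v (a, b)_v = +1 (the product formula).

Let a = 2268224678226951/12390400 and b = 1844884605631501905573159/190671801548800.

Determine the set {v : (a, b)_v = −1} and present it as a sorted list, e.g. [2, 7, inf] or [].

[2, 13]

(a, b) ≡ (31, 51987) mod (ℚ^×)²; places V = {2, 3, 5, 11, 13, 17, 23, 31, 43, ∞}.
(a,b)_2: α=-12, β=-24; u≡7, v≡3 (mod 8); ε(u)ε(v)=1·1, αω(v)=-12·1, βω(u)=-24·0; sum ≡ 1  ⇒  -1.
(a,b)_13: α=0, u≡6; β=-1, v≡5 (mod 13); (6|13)=-1, (5|13)=-1; sign (−1)^0·-1^-1·-1^0 = -1.
(a,b)_17: α=0, u≡10; β=-2, v≡13 (mod 17); (10|17)=-1, (13|17)=+1; sign (−1)^0·-1^-2·+1^0 = +1.
(a,b)_43: α=2, u≡16; β=3, v≡28 (mod 43); (16|43)=+1, (28|43)=-1; sign (−1)^0·+1^3·-1^2 = +1.
(a,b)_∞: sgn(31)=+, sgn(51987)=+, so +1.
(a,b)_11: α=-2, u≡4; β=-2, v≡1 (mod 11); (4|11)=+1, (1|11)=+1; sign (−1)^0·+1^-2·+1^-2 = +1.
(a,b)_3: α=4, u≡1; β=13, v≡1 (mod 3); (1|3)=+1, (1|3)=+1; sign (−1)^0·+1^13·+1^4 = +1.
(a,b)_23: α=2, u≡3; β=2, v≡19 (mod 23); (3|23)=+1, (19|23)=-1; sign (−1)^0·+1^2·-1^2 = +1.
(a,b)_31: α=5, u≡14; β=7, v≡17 (mod 31); (14|31)=+1, (17|31)=-1; sign (−1)^1·+1^7·-1^5 = +1.
(a,b)_5: α=-2, u≡1; β=-2, v≡2 (mod 5); (1|5)=+1, (2|5)=-1; sign (−1)^0·+1^-2·-1^-2 = +1.
(31, 51987 / ℚ) ramifies at {2, 13}: a division algebra.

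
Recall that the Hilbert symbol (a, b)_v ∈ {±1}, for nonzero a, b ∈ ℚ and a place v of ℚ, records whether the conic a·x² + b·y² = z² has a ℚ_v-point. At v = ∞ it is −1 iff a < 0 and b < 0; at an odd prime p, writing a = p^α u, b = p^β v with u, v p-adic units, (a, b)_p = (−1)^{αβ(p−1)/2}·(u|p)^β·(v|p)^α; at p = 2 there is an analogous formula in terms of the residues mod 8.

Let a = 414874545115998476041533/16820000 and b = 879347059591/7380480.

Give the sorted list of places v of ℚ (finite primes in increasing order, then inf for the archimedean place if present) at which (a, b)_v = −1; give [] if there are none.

[2, 11, 13, 17]

Mod squares: a ≡ 14586, b ≡ 72930. Check v ∈ {∞, 2, 3, 5, 7, 11, 13, 17, 19, 29, 31, 37}.
v=19: a=19^0·(≡2), b=19^2·(≡13) mod 19; (2|19)=-1, (13|19)=-1; (−1)^{0·2·9}·(-1)^2·(-1)^0 = +1.
v=37: a=37^2·(≡35), b=37^0·(≡34) mod 37; (35|37)=-1, (34|37)=+1; (−1)^{2·0·18}·(-1)^0·(+1)^2 = +1.
v=29: a=29^-2·(≡20), b=29^0·(≡28) mod 29; (20|29)=+1, (28|29)=+1; (−1)^{-2·0·14}·(+1)^0·(+1)^-2 = +1.
v=7: a=7^2·(≡6), b=7^2·(≡1) mod 7; (6|7)=-1, (1|7)=+1; (−1)^{2·2·3}·(-1)^2·(+1)^2 = +1.
v=2: v_2(a)=-5, v_2(b)=-9; units ≡ 5, 1 (mod 8); ε·ε+αω+βω = 0·0+-5·0+-9·1 ≡ 1  ⇒  (a,b)_2 = -1.
v=17: a=17^3·(≡13), b=17^1·(≡12) mod 17; (13|17)=+1, (12|17)=-1; (−1)^{3·1·8}·(+1)^1·(-1)^3 = -1.
v=5: a=5^-4·(≡4), b=5^-1·(≡1) mod 5; (4|5)=+1, (1|5)=+1; (−1)^{-4·-1·2}·(+1)^-1·(+1)^-4 = +1.
v=3: a=3^5·(≡2), b=3^-1·(≡1) mod 3; (2|3)=-1, (1|3)=+1; (−1)^{5·-1·1}·(-1)^-1·(+1)^5 = +1.
v=∞: 14586 > 0 and 72930 > 0  ⇒  (a,b)_∞ = +1.
v=13: a=13^3·(≡3), b=13^3·(≡8) mod 13; (3|13)=+1, (8|13)=-1; (−1)^{3·3·6}·(+1)^3·(-1)^3 = -1.
v=31: a=31^0·(≡19), b=31^-2·(≡18) mod 31; (19|31)=+1, (18|31)=+1; (−1)^{0·-2·15}·(+1)^-2·(+1)^0 = +1.
v=11: a=11^9·(≡8), b=11^3·(≡6) mod 11; (8|11)=-1, (6|11)=-1; (−1)^{9·3·5}·(-1)^3·(-1)^9 = -1.
Ram(14586, 72930) = {2, 11, 13, 17}; no ℚ_2-point on the conic.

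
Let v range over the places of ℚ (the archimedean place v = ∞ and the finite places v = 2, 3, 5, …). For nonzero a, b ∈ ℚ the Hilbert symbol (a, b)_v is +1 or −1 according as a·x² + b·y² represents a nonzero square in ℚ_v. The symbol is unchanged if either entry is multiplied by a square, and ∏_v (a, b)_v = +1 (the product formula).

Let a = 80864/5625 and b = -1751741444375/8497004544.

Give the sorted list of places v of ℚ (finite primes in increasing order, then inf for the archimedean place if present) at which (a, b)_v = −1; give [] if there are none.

(a, b) ≡ (14, -25194) mod (ℚ^×)²; places V = {2, 3, 5, 7, 13, 17, 19, 43, ∞}.
(a,b)_17: α=0, u≡11; β=1, v≡3 (mod 17); (11|17)=-1, (3|17)=-1; sign (−1)^0·-1^1·-1^0 = -1.
(a,b)_43: α=0, u≡40; β=2, v≡16 (mod 43); (40|43)=+1, (16|43)=+1; sign (−1)^0·+1^2·+1^0 = +1.
(a,b)_∞: sgn(14)=+, sgn(-25194)=−, so +1.
(a,b)_13: α=0, u≡12; β=1, v≡4 (mod 13); (12|13)=+1, (4|13)=+1; sign (−1)^0·+1^1·+1^0 = +1.
(a,b)_5: α=-4, u≡1; β=4, v≡1 (mod 5); (1|5)=+1, (1|5)=+1; sign (−1)^0·+1^4·+1^-4 = +1.
(a,b)_2: α=5, β=-17; u≡7, v≡3 (mod 8); ε(u)ε(v)=1·1, αω(v)=5·1, βω(u)=-17·0; sum ≡ 0  ⇒  +1.
(a,b)_3: α=-2, u≡2; β=-3, v≡2 (mod 3); (2|3)=-1, (2|3)=-1; sign (−1)^0·-1^-3·-1^-2 = -1.
(a,b)_7: α=1, u≡4; β=-4, v≡5 (mod 7); (4|7)=+1, (5|7)=-1; sign (−1)^0·+1^-4·-1^1 = -1.
(a,b)_19: α=2, u≡15; β=3, v≡16 (mod 19); (15|19)=-1, (16|19)=+1; sign (−1)^0·-1^3·+1^2 = -1.
(14, -25194 / ℚ) ramifies at {3, 7, 17, 19}: a division algebra.

[3, 7, 17, 19]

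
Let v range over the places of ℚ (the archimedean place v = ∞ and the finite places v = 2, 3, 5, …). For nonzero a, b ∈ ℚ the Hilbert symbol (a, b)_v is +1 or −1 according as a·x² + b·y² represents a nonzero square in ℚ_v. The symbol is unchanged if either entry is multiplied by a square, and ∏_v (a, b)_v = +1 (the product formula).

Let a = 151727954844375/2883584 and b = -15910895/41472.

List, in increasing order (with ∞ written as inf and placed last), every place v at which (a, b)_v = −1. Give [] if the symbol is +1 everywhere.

[2, 3]

Mod squares: a ≡ 429, b ≡ -910. Check v ∈ {∞, 2, 3, 5, 7, 11, 13, 17}.
v=2: v_2(a)=-18, v_2(b)=-9; units ≡ 5, 1 (mod 8); ε·ε+αω+βω = 0·0+-18·0+-9·1 ≡ 1  ⇒  (a,b)_2 = -1.
v=∞: 429 > 0 and -910 < 0  ⇒  (a,b)_∞ = +1.
v=17: a=17^4·(≡15), b=17^2·(≡16) mod 17; (15|17)=+1, (16|17)=+1; (−1)^{4·2·8}·(+1)^2·(+1)^4 = +1.
v=13: a=13^3·(≡6), b=13^1·(≡11) mod 13; (6|13)=-1, (11|13)=-1; (−1)^{3·1·6}·(-1)^1·(-1)^3 = +1.
v=5: a=5^4·(≡4), b=5^1·(≡3) mod 5; (4|5)=+1, (3|5)=-1; (−1)^{4·1·2}·(+1)^1·(-1)^4 = +1.
v=3: a=3^3·(≡2), b=3^-4·(≡2) mod 3; (2|3)=-1, (2|3)=-1; (−1)^{3·-4·1}·(-1)^-4·(-1)^3 = -1.
v=11: a=11^-1·(≡10), b=11^2·(≡5) mod 11; (10|11)=-1, (5|11)=+1; (−1)^{-1·2·5}·(-1)^2·(+1)^-1 = +1.
v=7: a=7^2·(≡2), b=7^1·(≡5) mod 7; (2|7)=+1, (5|7)=-1; (−1)^{2·1·3}·(+1)^1·(-1)^2 = +1.
|Ram(429, -910)| = 2, even; anisotropic at {2, 3}.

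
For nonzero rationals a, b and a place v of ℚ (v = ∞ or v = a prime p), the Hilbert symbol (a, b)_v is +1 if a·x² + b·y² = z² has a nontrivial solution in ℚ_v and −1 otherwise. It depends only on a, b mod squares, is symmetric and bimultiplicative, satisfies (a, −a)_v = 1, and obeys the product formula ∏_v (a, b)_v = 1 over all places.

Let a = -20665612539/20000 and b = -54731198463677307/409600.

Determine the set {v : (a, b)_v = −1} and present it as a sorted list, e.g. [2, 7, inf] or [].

[2, 3, 11, 17, 23, inf]

(a, b) ≡ (-335478, -3) mod (ℚ^×)²; places V = {2, 3, 5, 11, 13, 17, 23, ∞}.
(a,b)_5: α=-4, u≡3; β=-2, v≡2 (mod 5); (3|5)=-1, (2|5)=-1; sign (−1)^0·-1^-2·-1^-4 = +1.
(a,b)_2: α=-5, β=-14; u≡5, v≡5 (mod 8); ε(u)ε(v)=0·0, αω(v)=-5·1, βω(u)=-14·1; sum ≡ 1  ⇒  -1.
(a,b)_13: α=3, u≡1; β=6, v≡3 (mod 13); (1|13)=+1, (3|13)=+1; sign (−1)^0·+1^6·+1^3 = +1.
(a,b)_17: α=1, u≡11; β=0, v≡14 (mod 17); (11|17)=-1, (14|17)=-1; sign (−1)^0·-1^0·-1^1 = -1.
(a,b)_3: α=7, u≡2; β=11, v≡2 (mod 3); (2|3)=-1, (2|3)=-1; sign (−1)^1·-1^11·-1^7 = -1.
(a,b)_11: α=1, u≡4; β=2, v≡7 (mod 11); (4|11)=+1, (7|11)=-1; sign (−1)^0·+1^2·-1^1 = -1.
(a,b)_∞: sgn(-335478)=−, sgn(-3)=−, so -1.
(a,b)_23: α=1, u≡21; β=2, v≡15 (mod 23); (21|23)=-1, (15|23)=-1; sign (−1)^0·-1^2·-1^1 = -1.
(-335478, -3 / ℚ) ramifies at {2, 3, 11, 17, 23, ∞}: a division algebra.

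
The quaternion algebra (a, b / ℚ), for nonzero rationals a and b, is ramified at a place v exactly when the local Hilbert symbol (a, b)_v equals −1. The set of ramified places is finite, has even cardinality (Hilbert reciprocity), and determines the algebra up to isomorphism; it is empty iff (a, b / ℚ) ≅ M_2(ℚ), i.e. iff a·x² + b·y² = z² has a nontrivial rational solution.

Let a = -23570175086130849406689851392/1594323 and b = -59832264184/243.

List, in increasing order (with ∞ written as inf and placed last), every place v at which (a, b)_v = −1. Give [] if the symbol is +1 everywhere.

[2, 3, 7, 11, 17, inf]

(a, b) ≡ (-25194, -8778) mod (ℚ^×)²; places V = {2, 3, 7, 11, 13, 17, 19, ∞}.
(a,b)_13: α=1, u≡3; β=0, v≡1 (mod 13); (3|13)=+1, (1|13)=+1; sign (−1)^0·+1^0·+1^1 = +1.
(a,b)_∞: sgn(-25194)=−, sgn(-8778)=−, so -1.
(a,b)_17: α=5, u≡3; β=2, v≡6 (mod 17); (3|17)=-1, (6|17)=-1; sign (−1)^0·-1^2·-1^5 = -1.
(a,b)_2: α=11, β=3; u≡3, v≡3 (mod 8); ε(u)ε(v)=1·1, αω(v)=11·1, βω(u)=3·1; sum ≡ 1  ⇒  -1.
(a,b)_7: α=8, u≡6; β=3, v≡3 (mod 7); (6|7)=-1, (3|7)=-1; sign (−1)^0·-1^3·-1^8 = -1.
(a,b)_11: α=2, u≡10; β=1, v≡9 (mod 11); (10|11)=-1, (9|11)=+1; sign (−1)^0·-1^1·+1^2 = -1.
(a,b)_3: α=-13, u≡2; β=-5, v≡2 (mod 3); (2|3)=-1, (2|3)=-1; sign (−1)^1·-1^-5·-1^-13 = -1.
(a,b)_19: α=7, u≡6; β=3, v≡12 (mod 19); (6|19)=+1, (12|19)=-1; sign (−1)^1·+1^3·-1^7 = +1.
Ram(-25194, -8778) = {2, 3, 7, 11, 17, ∞}; no ℚ_2-point on the conic.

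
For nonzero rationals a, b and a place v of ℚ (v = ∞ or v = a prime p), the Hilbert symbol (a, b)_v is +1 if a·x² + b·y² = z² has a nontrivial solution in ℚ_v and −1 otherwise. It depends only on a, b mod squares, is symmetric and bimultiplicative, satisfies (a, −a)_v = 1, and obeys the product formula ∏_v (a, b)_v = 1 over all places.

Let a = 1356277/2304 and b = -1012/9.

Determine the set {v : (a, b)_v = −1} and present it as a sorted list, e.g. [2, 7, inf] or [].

Mod squares: a ≡ 13, b ≡ -253. Check v ∈ {∞, 2, 3, 11, 13, 17, 19, 23}.
v=23: a=23^0·(≡9), b=23^1·(≡13) mod 23; (9|23)=+1, (13|23)=+1; (−1)^{0·1·11}·(+1)^1·(+1)^0 = +1.
v=3: a=3^-2·(≡1), b=3^-2·(≡2) mod 3; (1|3)=+1, (2|3)=-1; (−1)^{-2·-2·1}·(+1)^-2·(-1)^-2 = +1.
v=17: a=17^2·(≡2), b=17^0·(≡16) mod 17; (2|17)=+1, (16|17)=+1; (−1)^{2·0·8}·(+1)^0·(+1)^2 = +1.
v=2: v_2(a)=-8, v_2(b)=2; units ≡ 5, 3 (mod 8); ε·ε+αω+βω = 0·1+-8·1+2·1 ≡ 0  ⇒  (a,b)_2 = +1.
v=11: a=11^0·(≡2), b=11^1·(≡2) mod 11; (2|11)=-1, (2|11)=-1; (−1)^{0·1·5}·(-1)^1·(-1)^0 = -1.
v=19: a=19^2·(≡18), b=19^0·(≡10) mod 19; (18|19)=-1, (10|19)=-1; (−1)^{2·0·9}·(-1)^0·(-1)^2 = +1.
v=13: a=13^1·(≡10), b=13^0·(≡6) mod 13; (10|13)=+1, (6|13)=-1; (−1)^{1·0·6}·(+1)^0·(-1)^1 = -1.
v=∞: 13 > 0 and -253 < 0  ⇒  (a,b)_∞ = +1.
|Ram(13, -253)| = 2, even; anisotropic at {11, 13}.

[11, 13]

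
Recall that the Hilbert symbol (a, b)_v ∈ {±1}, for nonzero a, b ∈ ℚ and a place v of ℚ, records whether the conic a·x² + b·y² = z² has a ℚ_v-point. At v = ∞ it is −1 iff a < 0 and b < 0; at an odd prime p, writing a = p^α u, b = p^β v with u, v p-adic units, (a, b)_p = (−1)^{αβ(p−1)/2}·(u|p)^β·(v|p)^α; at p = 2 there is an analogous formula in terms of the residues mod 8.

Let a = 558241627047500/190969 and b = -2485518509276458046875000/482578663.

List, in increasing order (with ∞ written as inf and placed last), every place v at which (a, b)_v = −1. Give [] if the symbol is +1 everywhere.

(a, b) ≡ (11, -75922) mod (ℚ^×)²; places V = {2, 5, 7, 11, 17, 19, 23, 29, ∞}.
(a,b)_11: α=1, u≡1; β=1, v≡2 (mod 11); (1|11)=+1, (2|11)=-1; sign (−1)^1·+1^1·-1^1 = +1.
(a,b)_17: α=6, u≡11; β=9, v≡3 (mod 17); (11|17)=-1, (3|17)=-1; sign (−1)^0·-1^9·-1^6 = -1.
(a,b)_23: α=-2, u≡14; β=-2, v≡16 (mod 23); (14|23)=-1, (16|23)=+1; sign (−1)^0·-1^-2·+1^-2 = +1.
(a,b)_29: α=2, u≡27; β=3, v≡15 (mod 29); (27|29)=-1, (15|29)=-1; sign (−1)^0·-1^3·-1^2 = -1.
(a,b)_∞: sgn(11)=+, sgn(-75922)=−, so +1.
(a,b)_7: α=0, u≡2; β=-1, v≡1 (mod 7); (2|7)=+1, (1|7)=+1; sign (−1)^0·+1^-1·+1^0 = +1.
(a,b)_5: α=4, u≡4; β=10, v≡2 (mod 5); (4|5)=+1, (2|5)=-1; sign (−1)^0·+1^10·-1^4 = +1.
(a,b)_19: α=-2, u≡7; β=-4, v≡18 (mod 19); (7|19)=+1, (18|19)=-1; sign (−1)^0·+1^-4·-1^-2 = +1.
(a,b)_2: α=2, β=3; u≡3, v≡7 (mod 8); ε(u)ε(v)=1·1, αω(v)=2·0, βω(u)=3·1; sum ≡ 0  ⇒  +1.
Ram(11, -75922) = {17, 29}; no ℚ_17-point on the conic.

[17, 29]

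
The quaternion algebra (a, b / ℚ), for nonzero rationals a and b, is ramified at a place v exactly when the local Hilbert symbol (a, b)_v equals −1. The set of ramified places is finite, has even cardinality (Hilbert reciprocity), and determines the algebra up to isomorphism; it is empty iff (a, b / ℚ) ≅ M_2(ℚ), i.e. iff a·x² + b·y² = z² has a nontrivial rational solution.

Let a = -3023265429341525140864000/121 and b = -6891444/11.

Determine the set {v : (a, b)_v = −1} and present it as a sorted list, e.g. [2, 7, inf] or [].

(a, b) ≡ (-65769535, -2105719) mod (ℚ^×)²; places V = {2, 3, 5, 7, 11, 13, 23, 29, 37, 41, ∞}.
(a,b)_11: α=-2, u≡3; β=-1, v≡1 (mod 11); (3|11)=+1, (1|11)=+1; sign (−1)^0·+1^-1·+1^-2 = +1.
(a,b)_41: α=3, u≡10; β=1, v≡35 (mod 41); (10|41)=+1, (35|41)=-1; sign (−1)^0·+1^1·-1^3 = -1.
(a,b)_3: α=0, u≡2; β=2, v≡2 (mod 3); (2|3)=-1, (2|3)=-1; sign (−1)^0·-1^2·-1^0 = +1.
(a,b)_37: α=1, u≡4; β=0, v≡16 (mod 37); (4|37)=+1, (16|37)=+1; sign (−1)^0·+1^0·+1^1 = +1.
(a,b)_5: α=3, u≡3; β=0, v≡1 (mod 5); (3|5)=-1, (1|5)=+1; sign (−1)^0·-1^0·+1^3 = +1.
(a,b)_29: α=3, u≡5; β=1, v≡7 (mod 29); (5|29)=+1, (7|29)=+1; sign (−1)^0·+1^1·+1^3 = +1.
(a,b)_7: α=4, u≡2; β=1, v≡4 (mod 7); (2|7)=+1, (4|7)=+1; sign (−1)^0·+1^1·+1^4 = +1.
(a,b)_∞: sgn(-65769535)=−, sgn(-2105719)=−, so -1.
(a,b)_2: α=10, β=2; u≡1, v≡1 (mod 8); ε(u)ε(v)=0·0, αω(v)=10·0, βω(u)=2·0; sum ≡ 0  ⇒  +1.
(a,b)_23: α=3, u≡7; β=1, v≡14 (mod 23); (7|23)=-1, (14|23)=-1; sign (−1)^1·-1^1·-1^3 = -1.
(a,b)_13: α=1, u≡6; β=0, v≡7 (mod 13); (6|13)=-1, (7|13)=-1; sign (−1)^0·-1^0·-1^1 = -1.
Ram(-65769535, -2105719) = {13, 23, 41, ∞}; no ℚ_13-point on the conic.

[13, 23, 41, inf]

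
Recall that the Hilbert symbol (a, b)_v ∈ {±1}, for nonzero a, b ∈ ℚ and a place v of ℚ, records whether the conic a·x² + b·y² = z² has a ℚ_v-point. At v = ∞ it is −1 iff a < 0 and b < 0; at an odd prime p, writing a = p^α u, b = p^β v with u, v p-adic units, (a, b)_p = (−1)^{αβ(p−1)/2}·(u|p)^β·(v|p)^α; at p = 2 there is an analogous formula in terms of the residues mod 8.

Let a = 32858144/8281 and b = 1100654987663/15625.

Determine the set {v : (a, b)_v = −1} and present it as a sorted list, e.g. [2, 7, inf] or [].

[19, 37]

(a, b) ≡ (7106, 407) mod (ℚ^×)²; places V = {2, 5, 7, 11, 13, 17, 19, 23, 37, ∞}.
(a,b)_23: α=0, u≡22; β=2, v≡6 (mod 23); (22|23)=-1, (6|23)=+1; sign (−1)^0·-1^2·+1^0 = +1.
(a,b)_11: α=1, u≡6; β=1, v≡9 (mod 11); (6|11)=-1, (9|11)=+1; sign (−1)^1·-1^1·+1^1 = +1.
(a,b)_17: α=3, u≡12; β=2, v≡8 (mod 17); (12|17)=-1, (8|17)=+1; sign (−1)^0·-1^2·+1^3 = +1.
(a,b)_7: α=-2, u≡4; β=2, v≡4 (mod 7); (4|7)=+1, (4|7)=+1; sign (−1)^0·+1^2·+1^-2 = +1.
(a,b)_5: α=0, u≡4; β=-6, v≡3 (mod 5); (4|5)=+1, (3|5)=-1; sign (−1)^0·+1^-6·-1^0 = +1.
(a,b)_∞: sgn(7106)=+, sgn(407)=+, so +1.
(a,b)_37: α=0, u≡32; β=1, v≡28 (mod 37); (32|37)=-1, (28|37)=+1; sign (−1)^0·-1^1·+1^0 = -1.
(a,b)_19: α=1, u≡14; β=2, v≡12 (mod 19); (14|19)=-1, (12|19)=-1; sign (−1)^0·-1^2·-1^1 = -1.
(a,b)_13: α=-2, u≡2; β=0, v≡3 (mod 13); (2|13)=-1, (3|13)=+1; sign (−1)^0·-1^0·+1^-2 = +1.
(a,b)_2: α=5, β=0; u≡1, v≡7 (mod 8); ε(u)ε(v)=0·1, αω(v)=5·0, βω(u)=0·0; sum ≡ 0  ⇒  +1.
|Ram(7106, 407)| = 2, even; anisotropic at {19, 37}.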